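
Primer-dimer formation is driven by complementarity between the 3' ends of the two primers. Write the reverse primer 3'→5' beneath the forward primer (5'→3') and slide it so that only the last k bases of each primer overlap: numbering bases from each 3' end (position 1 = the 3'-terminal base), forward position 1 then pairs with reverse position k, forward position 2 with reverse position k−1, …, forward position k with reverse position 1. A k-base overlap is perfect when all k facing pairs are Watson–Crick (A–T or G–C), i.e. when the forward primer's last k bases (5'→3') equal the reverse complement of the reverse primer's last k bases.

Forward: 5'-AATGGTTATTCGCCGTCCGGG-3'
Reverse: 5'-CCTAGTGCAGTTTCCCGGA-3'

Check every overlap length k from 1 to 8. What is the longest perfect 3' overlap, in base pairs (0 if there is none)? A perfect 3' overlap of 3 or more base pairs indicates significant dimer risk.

Longest perfect overlap: 6 complementary base pairs; significant dimer risk (threshold 3).

Last 8 bases (5'→3') — forward …CGTCCGGG, reverse …TTCCCGGA.
Reverse complement of the reverse primer's last 8 bases: TCCGGGAA; its first k bases are the reverse complement of the reverse primer's last k bases, so a perfect k-base overlap needs the forward primer's last k bases to equal them.
Comparing (forward last k vs required): k=1: G vs T ✗; k=2: GG vs TC ✗; k=3: GGG vs TCC ✗; k=4: CGGG vs TCCG ✗; k=5: CCGGG vs TCCGG ✗; k=6: TCCGGG vs TCCGGG ✓; k=7: GTCCGGG vs TCCGGGA ✗; k=8: CGTCCGGG vs TCCGGGAA ✗.
Only k = 6 is perfect, so the longest perfect 3' overlap is 6.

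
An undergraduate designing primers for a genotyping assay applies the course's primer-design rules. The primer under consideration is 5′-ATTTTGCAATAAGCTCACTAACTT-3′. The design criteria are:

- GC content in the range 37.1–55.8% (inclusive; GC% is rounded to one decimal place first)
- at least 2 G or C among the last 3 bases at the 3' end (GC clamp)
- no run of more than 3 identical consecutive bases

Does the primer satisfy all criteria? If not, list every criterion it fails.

Fails: GC content, GC clamp, homopolymer run.

Base counts: A=8, T=9, G=2, C=5 (length 24).
GC content: GC 7/24 = 29.2%, outside 37.1–55.8% ✗
GC clamp: 3' end CTT has 1 G/C, need ≥2 ✗
homopolymer run: longest run = 4, exceeds 3 ✗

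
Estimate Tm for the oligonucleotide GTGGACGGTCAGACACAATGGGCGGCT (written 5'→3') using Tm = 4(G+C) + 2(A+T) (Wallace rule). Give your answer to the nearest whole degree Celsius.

Base counts: A=6, T=4, G=11, C=6 (length 27).
Tm = 2·(6+4) + 4·(11+6) = 2·10 + 4·17 = 20 + 68 = 88°C.

88°C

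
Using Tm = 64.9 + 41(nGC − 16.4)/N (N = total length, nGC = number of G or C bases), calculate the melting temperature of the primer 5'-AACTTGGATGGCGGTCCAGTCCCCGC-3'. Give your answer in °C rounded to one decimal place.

Base counts: A=4, T=5, G=8, C=9; G+C = 17, N = 26.
Tm = 64.9 + 41·(17 − 16.4)/26 = 64.9 + 24.60/26 = 65.8°C.

65.8°C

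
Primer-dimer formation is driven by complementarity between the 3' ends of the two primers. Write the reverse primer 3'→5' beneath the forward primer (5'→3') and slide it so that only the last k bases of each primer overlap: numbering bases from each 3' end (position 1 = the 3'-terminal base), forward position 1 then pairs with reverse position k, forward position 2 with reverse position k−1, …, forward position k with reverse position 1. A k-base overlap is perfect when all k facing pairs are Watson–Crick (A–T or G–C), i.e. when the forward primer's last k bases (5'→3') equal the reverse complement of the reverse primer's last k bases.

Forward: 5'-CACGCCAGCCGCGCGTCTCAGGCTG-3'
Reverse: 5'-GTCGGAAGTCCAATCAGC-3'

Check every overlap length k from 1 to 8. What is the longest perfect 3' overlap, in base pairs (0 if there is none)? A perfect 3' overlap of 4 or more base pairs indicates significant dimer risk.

Longest perfect overlap: 4 complementary base pairs; significant dimer risk (threshold 4).

Last 8 bases (5'→3') — forward …TCAGGCTG, reverse …CAATCAGC.
Reverse complement of the reverse primer's last 8 bases: GCTGATTG; its first k bases are the reverse complement of the reverse primer's last k bases, so a perfect k-base overlap needs the forward primer's last k bases to equal them.
Comparing (forward last k vs required): k=1: G vs G ✓; k=2: TG vs GC ✗; k=3: CTG vs GCT ✗; k=4: GCTG vs GCTG ✓; k=5: GGCTG vs GCTGA ✗; k=6: AGGCTG vs GCTGAT ✗; k=7: CAGGCTG vs GCTGATT ✗; k=8: TCAGGCTG vs GCTGATTG ✗.
Perfect overlaps at k = 1, 4; the largest is 4.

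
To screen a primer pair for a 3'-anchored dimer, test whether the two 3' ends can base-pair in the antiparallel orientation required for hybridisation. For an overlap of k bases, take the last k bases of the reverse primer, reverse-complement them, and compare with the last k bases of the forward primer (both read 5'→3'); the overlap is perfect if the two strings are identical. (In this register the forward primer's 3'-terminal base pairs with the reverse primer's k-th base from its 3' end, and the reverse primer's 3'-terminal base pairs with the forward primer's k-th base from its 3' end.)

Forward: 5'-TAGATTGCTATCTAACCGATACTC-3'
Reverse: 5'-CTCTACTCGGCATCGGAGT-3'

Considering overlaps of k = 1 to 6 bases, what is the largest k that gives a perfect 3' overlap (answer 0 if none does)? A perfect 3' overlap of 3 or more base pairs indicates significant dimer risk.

Longest perfect overlap: 4 complementary base pairs; significant dimer risk (threshold 3).

Last 6 bases (5'→3') — forward …ATACTC, reverse …CGGAGT.
Reverse complement of the reverse primer's last 6 bases: ACTCCG; its first k bases are the reverse complement of the reverse primer's last k bases, so a perfect k-base overlap needs the forward primer's last k bases to equal them.
Comparing (forward last k vs required): k=1: C vs A ✗; k=2: TC vs AC ✗; k=3: CTC vs ACT ✗; k=4: ACTC vs ACTC ✓; k=5: TACTC vs ACTCC ✗; k=6: ATACTC vs ACTCCG ✗.
Only k = 4 is perfect, so the longest perfect 3' overlap is 4.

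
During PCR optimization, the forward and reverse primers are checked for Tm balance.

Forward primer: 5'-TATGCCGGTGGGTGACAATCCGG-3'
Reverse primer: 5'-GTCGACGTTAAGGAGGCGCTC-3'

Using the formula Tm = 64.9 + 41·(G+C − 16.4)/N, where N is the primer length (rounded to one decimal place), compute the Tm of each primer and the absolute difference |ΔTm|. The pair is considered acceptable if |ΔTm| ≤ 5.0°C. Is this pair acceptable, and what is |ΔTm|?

|ΔTm| = 2.3°C; the pair is acceptable.

Forward: G+C = 14, N = 23 → Tm = 64.9 + 41·(14 − 16.4)/23 = 60.6°C.
Reverse: G+C = 13, N = 21 → Tm = 64.9 + 41·(13 − 16.4)/21 = 58.3°C.
|ΔTm| = |60.6 − 58.3| = 2.3°C, ≤ 5.0°C.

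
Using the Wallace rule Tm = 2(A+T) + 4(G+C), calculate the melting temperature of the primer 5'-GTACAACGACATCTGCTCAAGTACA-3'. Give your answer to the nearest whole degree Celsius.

Base counts: A=9, T=5, G=4, C=7 (length 25).
Tm = 2·(9+5) + 4·(4+7) = 2·14 + 4·11 = 28 + 44 = 72°C.

72°C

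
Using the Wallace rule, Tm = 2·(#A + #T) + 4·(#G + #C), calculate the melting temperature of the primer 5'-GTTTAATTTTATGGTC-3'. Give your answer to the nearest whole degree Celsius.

40°C

Base counts: A=3, T=9, G=3, C=1 (length 16).
Tm = 2·(3+9) + 4·(3+1) = 2·12 + 4·4 = 24 + 16 = 40°C.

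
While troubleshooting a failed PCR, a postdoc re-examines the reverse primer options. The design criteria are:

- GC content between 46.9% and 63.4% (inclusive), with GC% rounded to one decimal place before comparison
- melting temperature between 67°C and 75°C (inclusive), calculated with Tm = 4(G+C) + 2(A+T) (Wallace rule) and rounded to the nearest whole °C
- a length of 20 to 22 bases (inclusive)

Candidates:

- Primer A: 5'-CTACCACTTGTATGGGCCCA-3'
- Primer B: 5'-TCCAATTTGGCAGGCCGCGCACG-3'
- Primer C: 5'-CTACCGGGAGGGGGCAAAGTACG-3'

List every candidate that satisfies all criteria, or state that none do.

Primer A (20 nt, A=4 T=5 G=4 C=7): GC 11/20 = 55.0% ✓; Tm = 2·9 + 4·11 = 62°C, outside 67–75°C ✗; length 20 ✓ — fails.
Primer B (23 nt, A=4 T=4 G=7 C=8): GC 15/23 = 65.2%, outside 46.9–63.4% ✗; Tm = 2·8 + 4·15 = 76°C, outside 67–75°C ✗; length 23, outside 20–22 ✗ — fails.
Primer C (23 nt, A=6 T=2 G=10 C=5): GC 15/23 = 65.2%, outside 46.9–63.4% ✗; Tm = 2·8 + 4·15 = 76°C, outside 67–75°C ✗; length 23, outside 20–22 ✗ — fails.

None of the candidates satisfy all criteria.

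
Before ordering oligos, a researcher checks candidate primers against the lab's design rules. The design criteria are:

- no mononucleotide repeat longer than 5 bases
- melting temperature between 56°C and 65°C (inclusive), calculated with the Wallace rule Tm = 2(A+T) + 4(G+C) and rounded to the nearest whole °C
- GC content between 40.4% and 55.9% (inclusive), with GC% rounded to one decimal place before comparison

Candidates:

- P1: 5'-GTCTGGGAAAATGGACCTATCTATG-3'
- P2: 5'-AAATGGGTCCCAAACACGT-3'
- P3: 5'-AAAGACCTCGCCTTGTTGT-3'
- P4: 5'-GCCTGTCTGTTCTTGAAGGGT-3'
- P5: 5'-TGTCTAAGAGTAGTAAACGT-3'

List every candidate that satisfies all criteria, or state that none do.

P1 (25 nt, A=7 T=7 G=7 C=4): longest run = 4 ✓; Tm = 2·14 + 4·11 = 72°C, outside 56–65°C ✗; GC 11/25 = 44.0% ✓ — fails.
P2 (19 nt, A=7 T=3 G=4 C=5): longest run = 3 ✓; Tm = 2·10 + 4·9 = 56°C ✓; GC 9/19 = 47.4% ✓ — passes.
P3 (19 nt, A=4 T=6 G=4 C=5): longest run = 3 ✓; Tm = 2·10 + 4·9 = 56°C ✓; GC 9/19 = 47.4% ✓ — passes.
P4 (21 nt, A=2 T=8 G=7 C=4): longest run = 3 ✓; Tm = 2·10 + 4·11 = 64°C ✓; GC 11/21 = 52.4% ✓ — passes.
P5 (20 nt, A=7 T=6 G=5 C=2): longest run = 3 ✓; Tm = 2·13 + 4·7 = 54°C, outside 56–65°C ✗; GC 7/20 = 35.0%, outside 40.4–55.9% ✗ — fails.

P2, P3 and P4.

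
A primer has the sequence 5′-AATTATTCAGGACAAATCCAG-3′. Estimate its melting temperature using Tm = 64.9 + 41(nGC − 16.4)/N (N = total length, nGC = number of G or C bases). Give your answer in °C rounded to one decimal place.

46.5°C

Base counts: A=9, T=5, G=3, C=4; G+C = 7, N = 21.
Tm = 64.9 + 41·(7 − 16.4)/21 = 64.9 + -385.40/21 = 46.5°C.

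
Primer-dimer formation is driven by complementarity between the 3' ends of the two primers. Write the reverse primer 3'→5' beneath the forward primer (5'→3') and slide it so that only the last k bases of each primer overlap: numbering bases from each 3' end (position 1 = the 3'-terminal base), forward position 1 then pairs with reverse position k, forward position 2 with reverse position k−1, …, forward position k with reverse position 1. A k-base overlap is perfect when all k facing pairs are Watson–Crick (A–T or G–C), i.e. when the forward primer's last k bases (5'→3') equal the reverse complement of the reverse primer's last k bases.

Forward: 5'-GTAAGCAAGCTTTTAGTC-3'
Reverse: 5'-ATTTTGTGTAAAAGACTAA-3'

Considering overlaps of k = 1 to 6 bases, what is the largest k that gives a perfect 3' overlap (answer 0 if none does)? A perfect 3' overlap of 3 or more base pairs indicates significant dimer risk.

Longest perfect overlap: 6 complementary base pairs; significant dimer risk (threshold 3).

Last 6 bases (5'→3') — forward …TTAGTC, reverse …GACTAA.
Reverse complement of the reverse primer's last 6 bases: TTAGTC; its first k bases are the reverse complement of the reverse primer's last k bases, so a perfect k-base overlap needs the forward primer's last k bases to equal them.
Comparing (forward last k vs required): k=1: C vs T ✗; k=2: TC vs TT ✗; k=3: GTC vs TTA ✗; k=4: AGTC vs TTAG ✗; k=5: TAGTC vs TTAGT ✗; k=6: TTAGTC vs TTAGTC ✓.
Only k = 6 is perfect, so the longest perfect 3' overlap is 6.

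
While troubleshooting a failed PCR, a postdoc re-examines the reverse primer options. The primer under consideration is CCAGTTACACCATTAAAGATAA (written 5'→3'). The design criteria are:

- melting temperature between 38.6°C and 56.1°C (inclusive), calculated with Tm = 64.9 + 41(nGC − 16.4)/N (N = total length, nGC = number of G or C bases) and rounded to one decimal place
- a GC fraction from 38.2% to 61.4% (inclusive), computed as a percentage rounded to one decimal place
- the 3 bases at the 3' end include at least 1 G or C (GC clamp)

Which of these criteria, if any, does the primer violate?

Base counts: A=10, T=5, G=2, C=5 (length 22).
Tm: Tm = 64.9 + 41·(7 − 16.4)/22 = 47.4°C ✓
GC content: GC 7/22 = 31.8%, outside 38.2–61.4% ✗
GC clamp: 3' end TAA has 0 G/C, need ≥1 ✗

Fails: GC content, GC clamp.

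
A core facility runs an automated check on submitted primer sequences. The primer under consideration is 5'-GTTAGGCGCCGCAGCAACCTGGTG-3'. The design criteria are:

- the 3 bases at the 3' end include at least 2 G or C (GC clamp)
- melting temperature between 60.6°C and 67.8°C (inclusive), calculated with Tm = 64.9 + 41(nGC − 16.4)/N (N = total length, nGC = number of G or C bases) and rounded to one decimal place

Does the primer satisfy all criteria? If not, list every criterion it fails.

Base counts: A=4, T=4, G=9, C=7 (length 24).
GC clamp: 3' end GTG has 2 G/C ✓
Tm: Tm = 64.9 + 41·(16 − 16.4)/24 = 64.2°C ✓

Meets all criteria.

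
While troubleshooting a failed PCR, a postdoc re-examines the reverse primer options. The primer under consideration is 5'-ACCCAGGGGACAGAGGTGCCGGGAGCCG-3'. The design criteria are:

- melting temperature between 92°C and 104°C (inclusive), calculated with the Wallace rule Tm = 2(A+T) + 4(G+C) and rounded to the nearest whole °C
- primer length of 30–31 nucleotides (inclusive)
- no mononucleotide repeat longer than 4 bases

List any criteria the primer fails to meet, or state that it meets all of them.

Base counts: A=6, T=1, G=13, C=8 (length 28).
Tm: Tm = 2·7 + 4·21 = 98°C ✓
length: length 28, outside 30–31 ✗
homopolymer run: longest run = 4 ✓

Fails: length.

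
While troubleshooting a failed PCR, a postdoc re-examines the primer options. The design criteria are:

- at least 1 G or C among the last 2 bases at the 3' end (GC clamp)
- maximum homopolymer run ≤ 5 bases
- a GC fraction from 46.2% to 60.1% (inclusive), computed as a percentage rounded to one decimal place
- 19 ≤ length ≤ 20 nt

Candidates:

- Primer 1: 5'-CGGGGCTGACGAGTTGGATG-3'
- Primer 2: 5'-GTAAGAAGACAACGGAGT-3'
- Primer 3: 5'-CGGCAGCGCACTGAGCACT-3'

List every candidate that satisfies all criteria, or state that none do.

Primer 1 (20 nt, A=3 T=4 G=10 C=3): 3' end TG has 1 G/C ✓; longest run = 4 ✓; GC 13/20 = 65.0%, outside 46.2–60.1% ✗; length 20 ✓ — fails.
Primer 2 (18 nt, A=8 T=2 G=6 C=2): 3' end GT has 1 G/C ✓; longest run = 2 ✓; GC 8/18 = 44.4%, outside 46.2–60.1% ✗; length 18, outside 19–20 ✗ — fails.
Primer 3 (19 nt, A=4 T=2 G=6 C=7): 3' end CT has 1 G/C ✓; longest run = 2 ✓; GC 13/19 = 68.4%, outside 46.2–60.1% ✗; length 19 ✓ — fails.

None of the candidates satisfy all criteria.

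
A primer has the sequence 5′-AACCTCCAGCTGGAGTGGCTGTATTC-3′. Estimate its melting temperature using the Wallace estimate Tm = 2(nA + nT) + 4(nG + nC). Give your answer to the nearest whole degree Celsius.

Base counts: A=5, T=7, G=7, C=7 (length 26).
Tm = 2·(5+7) + 4·(7+7) = 2·12 + 4·14 = 24 + 56 = 80°C.

80°C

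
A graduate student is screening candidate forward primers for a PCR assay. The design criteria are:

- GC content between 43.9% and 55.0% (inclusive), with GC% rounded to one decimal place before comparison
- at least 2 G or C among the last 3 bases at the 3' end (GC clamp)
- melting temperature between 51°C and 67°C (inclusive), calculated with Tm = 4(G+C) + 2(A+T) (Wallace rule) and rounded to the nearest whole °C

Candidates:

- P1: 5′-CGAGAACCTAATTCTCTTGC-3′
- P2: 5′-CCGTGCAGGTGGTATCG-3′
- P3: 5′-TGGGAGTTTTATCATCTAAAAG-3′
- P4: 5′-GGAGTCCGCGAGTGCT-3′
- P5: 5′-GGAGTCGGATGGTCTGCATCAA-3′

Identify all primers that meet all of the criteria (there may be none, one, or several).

P1 (20 nt, A=5 T=6 G=3 C=6): GC 9/20 = 45.0% ✓; 3' end TGC has 2 G/C ✓; Tm = 2·11 + 4·9 = 58°C ✓ — passes.
P2 (17 nt, A=2 T=4 G=7 C=4): GC 11/17 = 64.7%, outside 43.9–55.0% ✗; 3' end TCG has 2 G/C ✓; Tm = 2·6 + 4·11 = 56°C ✓ — fails.
P3 (22 nt, A=7 T=8 G=5 C=2): GC 7/22 = 31.8%, outside 43.9–55.0% ✗; 3' end AAG has 1 G/C, need ≥2 ✗; Tm = 2·15 + 4·7 = 58°C ✓ — fails.
P4 (16 nt, A=2 T=3 G=7 C=4): GC 11/16 = 68.8%, outside 43.9–55.0% ✗; 3' end GCT has 2 G/C ✓; Tm = 2·5 + 4·11 = 54°C ✓ — fails.
P5 (22 nt, A=5 T=5 G=8 C=4): GC 12/22 = 54.5% ✓; 3' end CAA has 1 G/C, need ≥2 ✗; Tm = 2·10 + 4·12 = 68°C, outside 51–67°C ✗ — fails.

P1 only.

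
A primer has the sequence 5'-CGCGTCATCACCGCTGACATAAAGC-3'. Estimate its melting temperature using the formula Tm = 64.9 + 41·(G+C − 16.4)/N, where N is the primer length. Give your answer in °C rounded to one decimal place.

Base counts: A=7, T=4, G=5, C=9; G+C = 14, N = 25.
Tm = 64.9 + 41·(14 − 16.4)/25 = 64.9 + -98.40/25 = 61.0°C.

61.0°C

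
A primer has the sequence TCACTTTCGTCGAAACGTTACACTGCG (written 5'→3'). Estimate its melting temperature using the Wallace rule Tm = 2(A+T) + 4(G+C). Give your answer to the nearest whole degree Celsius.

80°C

Base counts: A=6, T=8, G=5, C=8 (length 27).
Tm = 2·(6+8) + 4·(5+8) = 2·14 + 4·13 = 28 + 52 = 80°C.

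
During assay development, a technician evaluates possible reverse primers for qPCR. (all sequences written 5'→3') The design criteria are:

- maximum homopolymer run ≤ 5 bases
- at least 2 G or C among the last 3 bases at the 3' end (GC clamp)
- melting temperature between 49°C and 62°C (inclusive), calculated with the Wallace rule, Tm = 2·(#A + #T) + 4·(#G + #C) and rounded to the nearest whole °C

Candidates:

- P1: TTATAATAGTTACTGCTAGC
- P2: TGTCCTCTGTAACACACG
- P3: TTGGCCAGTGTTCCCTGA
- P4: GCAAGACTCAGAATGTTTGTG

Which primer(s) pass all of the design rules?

P1 (20 nt, A=6 T=8 G=3 C=3): longest run = 2 ✓; 3' end AGC has 2 G/C ✓; Tm = 2·14 + 4·6 = 52°C ✓ — passes.
P2 (18 nt, A=4 T=5 G=3 C=6): longest run = 2 ✓; 3' end ACG has 2 G/C ✓; Tm = 2·9 + 4·9 = 54°C ✓ — passes.
P3 (18 nt, A=2 T=6 G=5 C=5): longest run = 3 ✓; 3' end TGA has 1 G/C, need ≥2 ✗; Tm = 2·8 + 4·10 = 56°C ✓ — fails.
P4 (21 nt, A=6 T=6 G=6 C=3): longest run = 3 ✓; 3' end GTG has 2 G/C ✓; Tm = 2·12 + 4·9 = 60°C ✓ — passes.

P1, P2 and P4.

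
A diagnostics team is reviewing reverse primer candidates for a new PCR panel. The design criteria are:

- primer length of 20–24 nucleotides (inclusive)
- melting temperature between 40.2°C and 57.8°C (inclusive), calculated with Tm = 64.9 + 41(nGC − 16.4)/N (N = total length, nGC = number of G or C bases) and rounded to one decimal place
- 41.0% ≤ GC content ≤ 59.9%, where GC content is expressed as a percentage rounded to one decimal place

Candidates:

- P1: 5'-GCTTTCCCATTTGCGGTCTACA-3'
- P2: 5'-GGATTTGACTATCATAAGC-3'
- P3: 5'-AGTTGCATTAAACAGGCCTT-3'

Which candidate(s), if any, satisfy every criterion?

P1 only.

P1 (22 nt, A=3 T=8 G=4 C=7): length 22 ✓; Tm = 64.9 + 41·(11 − 16.4)/22 = 54.8°C ✓; GC 11/22 = 50.0% ✓ — passes.
P2 (19 nt, A=6 T=6 G=4 C=3): length 19, outside 20–24 ✗; Tm = 64.9 + 41·(7 − 16.4)/19 = 44.6°C ✓; GC 7/19 = 36.8%, outside 41.0–59.9% ✗ — fails.
P3 (20 nt, A=6 T=6 G=4 C=4): length 20 ✓; Tm = 64.9 + 41·(8 − 16.4)/20 = 47.7°C ✓; GC 8/20 = 40.0%, outside 41.0–59.9% ✗ — fails.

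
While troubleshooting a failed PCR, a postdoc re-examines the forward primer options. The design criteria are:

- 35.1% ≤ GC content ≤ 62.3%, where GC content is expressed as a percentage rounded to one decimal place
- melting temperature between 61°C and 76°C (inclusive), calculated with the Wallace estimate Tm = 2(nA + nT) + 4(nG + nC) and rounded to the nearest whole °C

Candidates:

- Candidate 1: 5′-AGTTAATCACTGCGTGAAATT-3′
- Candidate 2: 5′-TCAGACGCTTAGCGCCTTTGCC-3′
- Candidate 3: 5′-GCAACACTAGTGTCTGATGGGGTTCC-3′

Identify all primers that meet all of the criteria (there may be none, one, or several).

Candidate 2 only.

Candidate 1 (21 nt, A=7 T=7 G=4 C=3): GC 7/21 = 33.3%, outside 35.1–62.3% ✗; Tm = 2·14 + 4·7 = 56°C, outside 61–76°C ✗ — fails.
Candidate 2 (22 nt, A=3 T=6 G=5 C=8): GC 13/22 = 59.1% ✓; Tm = 2·9 + 4·13 = 70°C ✓ — passes.
Candidate 3 (26 nt, A=5 T=7 G=8 C=6): GC 14/26 = 53.8% ✓; Tm = 2·12 + 4·14 = 80°C, outside 61–76°C ✗ — fails.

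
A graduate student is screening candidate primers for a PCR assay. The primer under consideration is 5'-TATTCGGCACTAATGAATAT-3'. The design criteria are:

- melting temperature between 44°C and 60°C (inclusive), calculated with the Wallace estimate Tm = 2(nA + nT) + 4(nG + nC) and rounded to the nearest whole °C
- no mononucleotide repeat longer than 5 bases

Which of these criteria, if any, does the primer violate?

Meets all criteria.

Base counts: A=7, T=7, G=3, C=3 (length 20).
Tm: Tm = 2·14 + 4·6 = 52°C ✓
homopolymer run: longest run = 2 ✓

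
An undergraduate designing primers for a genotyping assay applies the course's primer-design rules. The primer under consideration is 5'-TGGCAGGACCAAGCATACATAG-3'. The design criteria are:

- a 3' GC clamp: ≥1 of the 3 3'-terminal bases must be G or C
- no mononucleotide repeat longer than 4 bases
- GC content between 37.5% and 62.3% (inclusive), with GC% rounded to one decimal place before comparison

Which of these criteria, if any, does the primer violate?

Meets all criteria.

Base counts: A=8, T=3, G=6, C=5 (length 22).
GC clamp: 3' end TAG has 1 G/C ✓
homopolymer run: longest run = 2 ✓
GC content: GC 11/22 = 50.0% ✓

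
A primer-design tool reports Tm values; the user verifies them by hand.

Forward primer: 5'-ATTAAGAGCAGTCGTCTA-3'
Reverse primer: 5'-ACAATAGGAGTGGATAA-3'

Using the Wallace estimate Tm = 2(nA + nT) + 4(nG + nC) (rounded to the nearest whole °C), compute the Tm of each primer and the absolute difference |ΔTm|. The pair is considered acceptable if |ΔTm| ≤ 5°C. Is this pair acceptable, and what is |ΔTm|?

Forward: A=6 T=5 G=4 C=3 → Tm = 2·11 + 4·7 = 50°C.
Reverse: A=8 T=3 G=5 C=1 → Tm = 2·11 + 4·6 = 46°C.
|ΔTm| = |50 − 46| = 4°C, ≤ 5°C.

|ΔTm| = 4°C; the pair is acceptable.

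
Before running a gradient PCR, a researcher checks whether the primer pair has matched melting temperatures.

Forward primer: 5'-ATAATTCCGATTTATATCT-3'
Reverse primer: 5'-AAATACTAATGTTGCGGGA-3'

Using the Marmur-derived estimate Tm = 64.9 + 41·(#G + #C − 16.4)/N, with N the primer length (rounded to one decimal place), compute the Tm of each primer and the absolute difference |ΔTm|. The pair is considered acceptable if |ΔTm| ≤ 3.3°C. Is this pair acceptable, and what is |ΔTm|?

Forward: G+C = 4, N = 19 → Tm = 64.9 + 41·(4 − 16.4)/19 = 38.1°C.
Reverse: G+C = 7, N = 19 → Tm = 64.9 + 41·(7 − 16.4)/19 = 44.6°C.
|ΔTm| = |38.1 − 44.6| = 6.5°C, > 3.3°C.

|ΔTm| = 6.5°C; the pair is not acceptable.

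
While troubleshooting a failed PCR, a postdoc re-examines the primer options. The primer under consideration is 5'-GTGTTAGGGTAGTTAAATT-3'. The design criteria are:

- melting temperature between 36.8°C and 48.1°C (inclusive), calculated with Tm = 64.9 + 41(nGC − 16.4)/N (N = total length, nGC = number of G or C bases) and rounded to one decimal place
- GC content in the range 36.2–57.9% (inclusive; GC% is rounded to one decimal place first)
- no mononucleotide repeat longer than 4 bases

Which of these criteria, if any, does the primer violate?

Fails: GC content.

Base counts: A=5, T=8, G=6, C=0 (length 19).
Tm: Tm = 64.9 + 41·(6 − 16.4)/19 = 42.5°C ✓
GC content: GC 6/19 = 31.6%, outside 36.2–57.9% ✗
homopolymer run: longest run = 3 ✓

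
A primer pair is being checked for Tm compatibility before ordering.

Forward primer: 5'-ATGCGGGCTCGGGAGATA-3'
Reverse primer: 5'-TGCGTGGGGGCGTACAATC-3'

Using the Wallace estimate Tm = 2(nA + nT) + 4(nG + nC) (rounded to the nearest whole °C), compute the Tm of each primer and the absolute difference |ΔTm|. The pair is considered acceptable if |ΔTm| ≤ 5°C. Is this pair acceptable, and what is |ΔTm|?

Forward: A=4 T=3 G=8 C=3 → Tm = 2·7 + 4·11 = 58°C.
Reverse: A=3 T=4 G=8 C=4 → Tm = 2·7 + 4·12 = 62°C.
|ΔTm| = |58 − 62| = 4°C, ≤ 5°C.

|ΔTm| = 4°C; the pair is acceptable.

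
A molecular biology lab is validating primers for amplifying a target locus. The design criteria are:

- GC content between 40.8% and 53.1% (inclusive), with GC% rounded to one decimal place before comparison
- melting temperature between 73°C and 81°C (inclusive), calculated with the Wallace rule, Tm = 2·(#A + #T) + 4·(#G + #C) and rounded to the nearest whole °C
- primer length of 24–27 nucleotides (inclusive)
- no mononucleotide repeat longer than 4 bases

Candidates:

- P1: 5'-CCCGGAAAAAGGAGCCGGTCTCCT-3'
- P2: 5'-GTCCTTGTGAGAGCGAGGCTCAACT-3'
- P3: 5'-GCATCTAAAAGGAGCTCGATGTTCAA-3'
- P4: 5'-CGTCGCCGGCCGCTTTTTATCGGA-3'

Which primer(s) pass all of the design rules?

P3 only.

P1 (24 nt, A=6 T=3 G=7 C=8): GC 15/24 = 62.5%, outside 40.8–53.1% ✗; Tm = 2·9 + 4·15 = 78°C ✓; length 24 ✓; longest run = 5, exceeds 4 ✗ — fails.
P2 (25 nt, A=5 T=6 G=8 C=6): GC 14/25 = 56.0%, outside 40.8–53.1% ✗; Tm = 2·11 + 4·14 = 78°C ✓; length 25 ✓; longest run = 2 ✓ — fails.
P3 (26 nt, A=9 T=6 G=6 C=5): GC 11/26 = 42.3% ✓; Tm = 2·15 + 4·11 = 74°C ✓; length 26 ✓; longest run = 4 ✓ — passes.
P4 (24 nt, A=2 T=7 G=7 C=8): GC 15/24 = 62.5%, outside 40.8–53.1% ✗; Tm = 2·9 + 4·15 = 78°C ✓; length 24 ✓; longest run = 5, exceeds 4 ✗ — fails.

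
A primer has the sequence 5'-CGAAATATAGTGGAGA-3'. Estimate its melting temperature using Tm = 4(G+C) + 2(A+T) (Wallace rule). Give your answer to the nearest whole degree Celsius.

Base counts: A=7, T=3, G=5, C=1 (length 16).
Tm = 2·(7+3) + 4·(5+1) = 2·10 + 4·6 = 20 + 24 = 44°C.

44°C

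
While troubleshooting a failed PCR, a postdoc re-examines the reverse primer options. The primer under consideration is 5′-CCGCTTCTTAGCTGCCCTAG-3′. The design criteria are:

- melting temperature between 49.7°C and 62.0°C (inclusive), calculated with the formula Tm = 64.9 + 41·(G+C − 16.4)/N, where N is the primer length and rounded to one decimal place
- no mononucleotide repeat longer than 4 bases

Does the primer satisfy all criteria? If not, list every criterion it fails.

Base counts: A=2, T=6, G=4, C=8 (length 20).
Tm: Tm = 64.9 + 41·(12 − 16.4)/20 = 55.9°C ✓
homopolymer run: longest run = 3 ✓

Meets all criteria.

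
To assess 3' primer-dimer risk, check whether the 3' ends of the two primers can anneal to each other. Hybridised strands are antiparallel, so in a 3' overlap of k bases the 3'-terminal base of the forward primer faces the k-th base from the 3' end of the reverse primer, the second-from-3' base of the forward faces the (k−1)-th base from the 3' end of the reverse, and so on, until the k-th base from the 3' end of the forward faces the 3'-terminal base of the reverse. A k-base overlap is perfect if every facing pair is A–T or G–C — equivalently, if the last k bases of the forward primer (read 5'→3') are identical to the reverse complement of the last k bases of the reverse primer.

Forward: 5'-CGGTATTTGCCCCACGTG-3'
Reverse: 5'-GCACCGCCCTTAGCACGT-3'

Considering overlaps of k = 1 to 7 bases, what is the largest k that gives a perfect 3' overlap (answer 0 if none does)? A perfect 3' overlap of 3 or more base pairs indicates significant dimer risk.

Last 7 bases (5'→3') — forward …CCACGTG, reverse …AGCACGT.
Reverse complement of the reverse primer's last 7 bases: ACGTGCT; its first k bases are the reverse complement of the reverse primer's last k bases, so a perfect k-base overlap needs the forward primer's last k bases to equal them.
Comparing (forward last k vs required): k=1: G vs A ✗; k=2: TG vs AC ✗; k=3: GTG vs ACG ✗; k=4: CGTG vs ACGT ✗; k=5: ACGTG vs ACGTG ✓; k=6: CACGTG vs ACGTGC ✗; k=7: CCACGTG vs ACGTGCT ✗.
Only k = 5 is perfect, so the longest perfect 3' overlap is 5.

Longest perfect overlap: 5 complementary base pairs; significant dimer risk (threshold 3).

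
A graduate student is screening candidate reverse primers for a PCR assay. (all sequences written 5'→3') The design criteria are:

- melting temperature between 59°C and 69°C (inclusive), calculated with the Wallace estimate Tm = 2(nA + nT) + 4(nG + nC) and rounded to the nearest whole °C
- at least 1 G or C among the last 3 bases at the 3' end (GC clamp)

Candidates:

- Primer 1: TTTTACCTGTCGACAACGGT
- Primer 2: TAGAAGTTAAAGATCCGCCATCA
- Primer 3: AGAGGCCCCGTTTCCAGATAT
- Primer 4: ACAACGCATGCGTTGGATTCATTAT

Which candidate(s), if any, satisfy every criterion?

Primer 1 (20 nt, A=4 T=7 G=4 C=5): Tm = 2·11 + 4·9 = 58°C, outside 59–69°C ✗; 3' end GGT has 2 G/C ✓ — fails.
Primer 2 (23 nt, A=9 T=5 G=4 C=5): Tm = 2·14 + 4·9 = 64°C ✓; 3' end TCA has 1 G/C ✓ — passes.
Primer 3 (21 nt, A=5 T=5 G=5 C=6): Tm = 2·10 + 4·11 = 64°C ✓; 3' end TAT has 0 G/C, need ≥1 ✗ — fails.
Primer 4 (25 nt, A=7 T=8 G=5 C=5): Tm = 2·15 + 4·10 = 70°C, outside 59–69°C ✗; 3' end TAT has 0 G/C, need ≥1 ✗ — fails.

Primer 2 only.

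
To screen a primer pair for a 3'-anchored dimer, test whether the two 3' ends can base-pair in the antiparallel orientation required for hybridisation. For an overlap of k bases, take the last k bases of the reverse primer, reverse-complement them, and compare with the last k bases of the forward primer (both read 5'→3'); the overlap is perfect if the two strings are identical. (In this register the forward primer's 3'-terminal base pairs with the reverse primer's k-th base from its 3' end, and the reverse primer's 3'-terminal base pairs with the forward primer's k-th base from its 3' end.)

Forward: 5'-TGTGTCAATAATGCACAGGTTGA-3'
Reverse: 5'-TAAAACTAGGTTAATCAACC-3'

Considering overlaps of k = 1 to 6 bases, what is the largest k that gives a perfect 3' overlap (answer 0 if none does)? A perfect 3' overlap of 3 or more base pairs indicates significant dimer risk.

Longest perfect overlap: 6 complementary base pairs; significant dimer risk (threshold 3).

Last 6 bases (5'→3') — forward …GGTTGA, reverse …TCAACC.
Reverse complement of the reverse primer's last 6 bases: GGTTGA; its first k bases are the reverse complement of the reverse primer's last k bases, so a perfect k-base overlap needs the forward primer's last k bases to equal them.
Comparing (forward last k vs required): k=1: A vs G ✗; k=2: GA vs GG ✗; k=3: TGA vs GGT ✗; k=4: TTGA vs GGTT ✗; k=5: GTTGA vs GGTTG ✗; k=6: GGTTGA vs GGTTGA ✓.
Only k = 6 is perfect, so the longest perfect 3' overlap is 6.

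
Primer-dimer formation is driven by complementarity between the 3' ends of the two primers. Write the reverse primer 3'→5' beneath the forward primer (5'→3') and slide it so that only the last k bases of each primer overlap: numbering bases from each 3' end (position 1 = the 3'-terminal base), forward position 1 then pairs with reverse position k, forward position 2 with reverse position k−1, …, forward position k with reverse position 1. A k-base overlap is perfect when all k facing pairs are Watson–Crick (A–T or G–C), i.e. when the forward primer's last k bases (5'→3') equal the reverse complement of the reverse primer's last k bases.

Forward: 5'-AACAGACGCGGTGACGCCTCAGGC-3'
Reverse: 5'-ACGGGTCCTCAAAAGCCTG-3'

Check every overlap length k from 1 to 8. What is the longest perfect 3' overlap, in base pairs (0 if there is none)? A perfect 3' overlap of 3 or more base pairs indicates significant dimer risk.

Last 8 bases (5'→3') — forward …CCTCAGGC, reverse …AAAGCCTG.
Reverse complement of the reverse primer's last 8 bases: CAGGCTTT; its first k bases are the reverse complement of the reverse primer's last k bases, so a perfect k-base overlap needs the forward primer's last k bases to equal them.
Comparing (forward last k vs required): k=1: C vs C ✓; k=2: GC vs CA ✗; k=3: GGC vs CAG ✗; k=4: AGGC vs CAGG ✗; k=5: CAGGC vs CAGGC ✓; k=6: TCAGGC vs CAGGCT ✗; k=7: CTCAGGC vs CAGGCTT ✗; k=8: CCTCAGGC vs CAGGCTTT ✗.
Perfect overlaps at k = 1, 5; the largest is 5.

Longest perfect overlap: 5 complementary base pairs; significant dimer risk (threshold 3).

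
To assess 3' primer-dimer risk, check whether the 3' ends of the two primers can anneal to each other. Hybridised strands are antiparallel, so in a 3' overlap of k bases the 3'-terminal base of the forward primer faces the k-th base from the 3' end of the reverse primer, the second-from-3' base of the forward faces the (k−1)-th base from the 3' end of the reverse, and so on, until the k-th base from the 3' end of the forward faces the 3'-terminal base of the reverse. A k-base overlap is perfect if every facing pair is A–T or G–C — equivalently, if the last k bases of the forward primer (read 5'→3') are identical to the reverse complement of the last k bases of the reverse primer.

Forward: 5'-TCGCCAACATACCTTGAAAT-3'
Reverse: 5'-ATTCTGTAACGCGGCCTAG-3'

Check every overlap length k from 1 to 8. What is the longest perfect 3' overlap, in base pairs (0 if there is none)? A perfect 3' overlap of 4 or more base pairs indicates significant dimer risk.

Longest perfect overlap: 0 complementary base pairs; below the dimer-risk threshold (threshold 4).

Last 8 bases (5'→3') — forward …CTTGAAAT, reverse …CGGCCTAG.
Reverse complement of the reverse primer's last 8 bases: CTAGGCCG; its first k bases are the reverse complement of the reverse primer's last k bases, so a perfect k-base overlap needs the forward primer's last k bases to equal them.
Comparing (forward last k vs required): k=1: T vs C ✗; k=2: AT vs CT ✗; k=3: AAT vs CTA ✗; k=4: AAAT vs CTAG ✗; k=5: GAAAT vs CTAGG ✗; k=6: TGAAAT vs CTAGGC ✗; k=7: TTGAAAT vs CTAGGCC ✗; k=8: CTTGAAAT vs CTAGGCCG ✗.
No overlap length from 1 to 8 is perfect, so the longest perfect 3' overlap is 0.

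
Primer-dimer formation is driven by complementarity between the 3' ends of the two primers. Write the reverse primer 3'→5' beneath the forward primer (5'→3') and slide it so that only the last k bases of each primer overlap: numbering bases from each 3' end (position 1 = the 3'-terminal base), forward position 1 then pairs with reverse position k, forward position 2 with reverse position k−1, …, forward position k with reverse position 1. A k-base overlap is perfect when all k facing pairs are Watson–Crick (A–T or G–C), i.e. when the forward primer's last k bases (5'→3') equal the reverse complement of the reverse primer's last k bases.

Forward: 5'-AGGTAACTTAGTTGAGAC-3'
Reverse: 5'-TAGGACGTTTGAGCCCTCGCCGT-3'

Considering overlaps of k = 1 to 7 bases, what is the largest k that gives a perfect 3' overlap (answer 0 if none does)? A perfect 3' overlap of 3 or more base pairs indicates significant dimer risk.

Last 7 bases (5'→3') — forward …TTGAGAC, reverse …TCGCCGT.
Reverse complement of the reverse primer's last 7 bases: ACGGCGA; its first k bases are the reverse complement of the reverse primer's last k bases, so a perfect k-base overlap needs the forward primer's last k bases to equal them.
Comparing (forward last k vs required): k=1: C vs A ✗; k=2: AC vs AC ✓; k=3: GAC vs ACG ✗; k=4: AGAC vs ACGG ✗; k=5: GAGAC vs ACGGC ✗; k=6: TGAGAC vs ACGGCG ✗; k=7: TTGAGAC vs ACGGCGA ✗.
Only k = 2 is perfect, so the longest perfect 3' overlap is 2.

Longest perfect overlap: 2 complementary base pairs; below the dimer-risk threshold (threshold 3).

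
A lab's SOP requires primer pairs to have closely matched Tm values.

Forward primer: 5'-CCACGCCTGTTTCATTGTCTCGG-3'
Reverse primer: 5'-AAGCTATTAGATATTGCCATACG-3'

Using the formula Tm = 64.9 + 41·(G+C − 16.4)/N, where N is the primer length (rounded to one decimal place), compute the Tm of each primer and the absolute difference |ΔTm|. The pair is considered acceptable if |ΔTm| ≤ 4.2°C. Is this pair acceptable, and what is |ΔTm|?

Forward: G+C = 13, N = 23 → Tm = 64.9 + 41·(13 − 16.4)/23 = 58.8°C.
Reverse: G+C = 8, N = 23 → Tm = 64.9 + 41·(8 − 16.4)/23 = 49.9°C.
|ΔTm| = |58.8 − 49.9| = 8.9°C, > 4.2°C.

|ΔTm| = 8.9°C; the pair is not acceptable.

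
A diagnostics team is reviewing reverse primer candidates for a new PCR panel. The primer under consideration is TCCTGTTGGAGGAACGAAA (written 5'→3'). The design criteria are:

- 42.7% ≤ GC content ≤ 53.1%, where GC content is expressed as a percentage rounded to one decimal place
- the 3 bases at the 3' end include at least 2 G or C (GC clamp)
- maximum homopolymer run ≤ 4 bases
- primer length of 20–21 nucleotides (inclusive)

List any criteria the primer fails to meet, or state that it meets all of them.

Base counts: A=6, T=4, G=6, C=3 (length 19).
GC content: GC 9/19 = 47.4% ✓
GC clamp: 3' end AAA has 0 G/C, need ≥2 ✗
homopolymer run: longest run = 3 ✓
length: length 19, outside 20–21 ✗

Fails: GC clamp, length.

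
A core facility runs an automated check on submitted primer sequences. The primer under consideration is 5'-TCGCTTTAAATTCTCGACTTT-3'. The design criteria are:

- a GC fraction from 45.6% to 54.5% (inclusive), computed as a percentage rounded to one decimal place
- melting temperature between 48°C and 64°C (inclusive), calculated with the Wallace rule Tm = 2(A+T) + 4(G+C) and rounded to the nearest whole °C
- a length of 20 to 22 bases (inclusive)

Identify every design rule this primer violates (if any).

Fails: GC content.

Base counts: A=4, T=10, G=2, C=5 (length 21).
GC content: GC 7/21 = 33.3%, outside 45.6–54.5% ✗
Tm: Tm = 2·14 + 4·7 = 56°C ✓
length: length 21 ✓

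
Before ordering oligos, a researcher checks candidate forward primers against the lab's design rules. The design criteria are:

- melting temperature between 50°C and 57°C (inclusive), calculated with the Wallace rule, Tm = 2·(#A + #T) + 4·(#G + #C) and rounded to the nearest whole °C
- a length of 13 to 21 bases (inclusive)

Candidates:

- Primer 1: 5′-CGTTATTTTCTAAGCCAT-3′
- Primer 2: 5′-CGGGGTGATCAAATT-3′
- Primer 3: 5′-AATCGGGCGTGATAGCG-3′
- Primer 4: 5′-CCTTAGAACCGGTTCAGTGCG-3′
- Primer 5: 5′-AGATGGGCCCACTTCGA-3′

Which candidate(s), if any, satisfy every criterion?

Primer 3 and Primer 5.

Primer 1 (18 nt, A=4 T=8 G=2 C=4): Tm = 2·12 + 4·6 = 48°C, outside 50–57°C ✗; length 18 ✓ — fails.
Primer 2 (15 nt, A=4 T=4 G=5 C=2): Tm = 2·8 + 4·7 = 44°C, outside 50–57°C ✗; length 15 ✓ — fails.
Primer 3 (17 nt, A=4 T=3 G=7 C=3): Tm = 2·7 + 4·10 = 54°C ✓; length 17 ✓ — passes.
Primer 4 (21 nt, A=4 T=5 G=6 C=6): Tm = 2·9 + 4·12 = 66°C, outside 50–57°C ✗; length 21 ✓ — fails.
Primer 5 (17 nt, A=4 T=3 G=5 C=5): Tm = 2·7 + 4·10 = 54°C ✓; length 17 ✓ — passes.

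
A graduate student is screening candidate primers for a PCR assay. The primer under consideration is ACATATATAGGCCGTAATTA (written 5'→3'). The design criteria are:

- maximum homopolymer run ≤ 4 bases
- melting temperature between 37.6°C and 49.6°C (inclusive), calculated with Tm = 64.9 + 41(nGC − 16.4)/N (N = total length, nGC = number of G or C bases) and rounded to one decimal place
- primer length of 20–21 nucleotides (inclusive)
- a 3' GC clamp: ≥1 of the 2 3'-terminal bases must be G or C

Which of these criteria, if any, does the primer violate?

Base counts: A=8, T=6, G=3, C=3 (length 20).
homopolymer run: longest run = 2 ✓
Tm: Tm = 64.9 + 41·(6 − 16.4)/20 = 43.6°C ✓
length: length 20 ✓
GC clamp: 3' end TA has 0 G/C, need ≥1 ✗

Fails: GC clamp.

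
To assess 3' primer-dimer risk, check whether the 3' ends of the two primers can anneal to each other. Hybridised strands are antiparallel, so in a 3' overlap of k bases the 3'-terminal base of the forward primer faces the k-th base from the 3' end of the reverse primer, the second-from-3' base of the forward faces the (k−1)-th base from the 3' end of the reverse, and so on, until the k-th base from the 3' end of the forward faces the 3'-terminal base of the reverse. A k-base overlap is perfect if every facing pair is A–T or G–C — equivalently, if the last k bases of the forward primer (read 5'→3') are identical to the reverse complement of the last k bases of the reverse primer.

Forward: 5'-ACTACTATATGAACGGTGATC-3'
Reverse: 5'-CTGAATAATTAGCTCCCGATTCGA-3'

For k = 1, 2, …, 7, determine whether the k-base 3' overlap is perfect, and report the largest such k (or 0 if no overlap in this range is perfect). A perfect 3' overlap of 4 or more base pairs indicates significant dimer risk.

Last 7 bases (5'→3') — forward …GGTGATC, reverse …GATTCGA.
Reverse complement of the reverse primer's last 7 bases: TCGAATC; its first k bases are the reverse complement of the reverse primer's last k bases, so a perfect k-base overlap needs the forward primer's last k bases to equal them.
Comparing (forward last k vs required): k=1: C vs T ✗; k=2: TC vs TC ✓; k=3: ATC vs TCG ✗; k=4: GATC vs TCGA ✗; k=5: TGATC vs TCGAA ✗; k=6: GTGATC vs TCGAAT ✗; k=7: GGTGATC vs TCGAATC ✗.
Only k = 2 is perfect, so the longest perfect 3' overlap is 2.

Longest perfect overlap: 2 complementary base pairs; below the dimer-risk threshold (threshold 4).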